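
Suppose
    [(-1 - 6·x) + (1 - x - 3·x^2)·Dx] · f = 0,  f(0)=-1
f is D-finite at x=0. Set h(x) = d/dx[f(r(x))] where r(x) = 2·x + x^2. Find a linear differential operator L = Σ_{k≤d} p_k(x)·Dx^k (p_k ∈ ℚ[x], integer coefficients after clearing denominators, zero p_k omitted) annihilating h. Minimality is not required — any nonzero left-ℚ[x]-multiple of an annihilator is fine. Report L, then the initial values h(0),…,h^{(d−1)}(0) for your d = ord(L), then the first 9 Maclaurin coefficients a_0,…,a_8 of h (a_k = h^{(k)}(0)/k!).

L = (17 + 114·x + 597·x^2 + 1260·x^3 + 1215·x^4 + 540·x^5 + 90·x^6) + (-1 - 11·x + 21·x^2 + 211·x^3 + 405·x^4 + 333·x^5 + 126·x^6 + 18·x^7)·Dx  (order 1).
h: a_k = -2, -34, -216, -1568, -9650, -59226, -348264, -2017304, -11478096, …
ICs: h(0) = -2.

f: a_k = -1, -1, -4, -7, -19, -40, -97, -217, -508, …
f∘r: x↦r, Dx↦Dx/r' in L_f ⇒ L₀.
h=h₀': d/dx-closure on L₀ ⇒ L.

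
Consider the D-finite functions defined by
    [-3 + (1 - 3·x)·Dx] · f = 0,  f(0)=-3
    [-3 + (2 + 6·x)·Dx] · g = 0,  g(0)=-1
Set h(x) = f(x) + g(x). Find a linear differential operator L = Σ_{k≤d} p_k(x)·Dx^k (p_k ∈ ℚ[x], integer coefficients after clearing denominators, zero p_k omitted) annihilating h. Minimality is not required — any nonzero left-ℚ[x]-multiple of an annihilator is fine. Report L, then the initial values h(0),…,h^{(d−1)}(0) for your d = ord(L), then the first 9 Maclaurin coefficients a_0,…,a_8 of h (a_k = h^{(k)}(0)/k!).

f: a_k = -3, -9, -27, -81, -243, -729, -2187, -6561, -19683, …
g: a_k = -1, -3/2, 9/8, -27/16, 405/128, -1701/256, 15309/1024, -72171/2048, 2814669/32768, …
f+g: L₀ = lclm(L_f,L_g), ord ≤ 1+1.
L = (-45 - 81·x) + (27 + 126·x + 243·x^2)·Dx + (-2 - 18·x + 18·x^2 + 162·x^3)·Dx^2  (order 2).
h: a_k = -4, -21/2, -207/8, -1323/16, -30699/128, -188325/256, -2224179/1024, -13509099/2048, -642157875/32768, …
ICs: h(0) = -4, h′(0) = -21/2.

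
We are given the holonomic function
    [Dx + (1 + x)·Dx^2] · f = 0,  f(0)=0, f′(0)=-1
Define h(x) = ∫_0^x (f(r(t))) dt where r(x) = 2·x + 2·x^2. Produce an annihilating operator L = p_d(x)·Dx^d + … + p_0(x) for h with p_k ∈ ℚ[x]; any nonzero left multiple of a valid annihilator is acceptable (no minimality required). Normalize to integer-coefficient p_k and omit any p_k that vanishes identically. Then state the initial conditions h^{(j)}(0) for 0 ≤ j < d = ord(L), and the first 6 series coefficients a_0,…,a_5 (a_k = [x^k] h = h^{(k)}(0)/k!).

L = (4·x + 4·x^2)·Dx^2 + (1 + 4·x + 6·x^2 + 4·x^3)·Dx^3  (order 3).
h: a_k = 0, 0, -1, 0, 1/3, -2/5, …
ICs: h(0) = 0, h′(0) = 0, h′′(0) = -2.

f: a_k = 0, -1, 1/2, -1/3, 1/4, -1/5, …
L₀ from L_f via x↦r, Dx↦r'^{-1}Dx.
∫: right-multiply L₀ by Dx.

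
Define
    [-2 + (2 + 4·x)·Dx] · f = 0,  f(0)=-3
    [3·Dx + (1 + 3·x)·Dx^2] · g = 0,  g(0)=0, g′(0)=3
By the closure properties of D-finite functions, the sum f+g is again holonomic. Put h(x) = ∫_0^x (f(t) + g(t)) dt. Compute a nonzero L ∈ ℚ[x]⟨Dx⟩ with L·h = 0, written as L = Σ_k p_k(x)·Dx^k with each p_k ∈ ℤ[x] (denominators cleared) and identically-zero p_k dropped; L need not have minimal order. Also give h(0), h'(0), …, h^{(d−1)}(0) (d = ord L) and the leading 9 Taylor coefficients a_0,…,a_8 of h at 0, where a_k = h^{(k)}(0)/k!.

f: a_k = -3, -3, 3/2, -3/2, 15/8, -21/8, 63/16, -99/16, 1287/128, …
g: a_k = 0, 3, -9/2, 9, -81/4, 243/5, -243/2, 2187/7, -6561/8, …
Weyl lclm of L_f,L_g ⇒ L₀ (ord ≤ 3).
h=∫₀ˣh₀: take L = L₀·Dx.
L = (9 + 9·x)·Dx^2 + (15 + 54·x + 45·x^2)·Dx^3 + (2 + 13·x + 27·x^2 + 18·x^3)·Dx^4  (order 4).
h: a_k = 0, -3, 0, -1, 15/8, -147/40, 613/80, -1881/112, 34299/896, …
ICs: h(0) = 0, h′(0) = -3, h′′(0) = 0, h′′′(0) = -6.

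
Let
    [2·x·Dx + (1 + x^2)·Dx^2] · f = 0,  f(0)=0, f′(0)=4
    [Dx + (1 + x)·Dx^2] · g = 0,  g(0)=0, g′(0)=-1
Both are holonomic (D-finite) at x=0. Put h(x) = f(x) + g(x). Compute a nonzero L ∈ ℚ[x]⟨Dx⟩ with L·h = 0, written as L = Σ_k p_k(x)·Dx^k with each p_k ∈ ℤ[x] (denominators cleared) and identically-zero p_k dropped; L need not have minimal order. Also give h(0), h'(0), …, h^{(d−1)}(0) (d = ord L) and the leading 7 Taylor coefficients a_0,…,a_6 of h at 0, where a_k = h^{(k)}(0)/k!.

L = (-2 - 6·x + 6·x^2 + 2·x^3)·Dx + (-4 - 4·x + 12·x^3 + 4·x^4)·Dx^2 + (-1 + x + 2·x^2 + 2·x^3 + 3·x^4 + x^5)·Dx^3  (order 3).
h: a_k = 0, 3, 1/2, -5/3, 1/4, 3/5, 1/6, …
ICs: h(0) = 0, h′(0) = 3, h′′(0) = 1.

f: a_k = 0, 4, 0, -4/3, 0, 4/5, 0, …
g: a_k = 0, -1, 1/2, -1/3, 1/4, -1/5, 1/6, …
Sum ⇒ L₀ = lclm(L_f,L_g) in ℚ(x)⟨Dx⟩.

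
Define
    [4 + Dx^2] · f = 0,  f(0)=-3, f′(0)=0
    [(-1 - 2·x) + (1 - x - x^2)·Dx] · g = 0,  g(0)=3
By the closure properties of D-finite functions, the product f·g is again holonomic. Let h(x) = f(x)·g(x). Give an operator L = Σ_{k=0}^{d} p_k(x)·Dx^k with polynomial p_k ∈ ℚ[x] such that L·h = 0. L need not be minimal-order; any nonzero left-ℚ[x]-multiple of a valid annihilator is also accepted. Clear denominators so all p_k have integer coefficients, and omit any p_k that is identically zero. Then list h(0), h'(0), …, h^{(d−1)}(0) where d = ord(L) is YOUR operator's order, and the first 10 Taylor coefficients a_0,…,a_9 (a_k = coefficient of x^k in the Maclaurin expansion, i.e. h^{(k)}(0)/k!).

L = (-2 + 4·x + 4·x^2) + (2 + 4·x)·Dx + (-1 + x + x^2)·Dx^2  (order 2).
h: a_k = -9, -9, 0, -9, -15, -24, -191/5, -311/5, -3516/35, -5693/35, …
ICs: h(0) = -9, h′(0) = -9.

f: a_k = -3, 0, 6, 0, -2, 0, 4/15, 0, -2/105, 0, …
g: a_k = 3, 3, 6, 9, 15, 24, 39, 63, 102, 165, …
f·g: L₀ = L_f ⊗_s L_g, ord ≤ 2·1.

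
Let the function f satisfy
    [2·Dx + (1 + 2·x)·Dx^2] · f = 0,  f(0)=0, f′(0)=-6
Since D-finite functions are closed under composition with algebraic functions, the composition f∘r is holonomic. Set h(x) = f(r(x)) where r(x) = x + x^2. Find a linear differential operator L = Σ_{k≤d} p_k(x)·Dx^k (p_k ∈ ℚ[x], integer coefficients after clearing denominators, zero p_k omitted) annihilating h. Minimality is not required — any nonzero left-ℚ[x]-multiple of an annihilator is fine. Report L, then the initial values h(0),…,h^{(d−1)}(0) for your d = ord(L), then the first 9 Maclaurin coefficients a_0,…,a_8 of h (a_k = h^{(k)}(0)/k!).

f: a_k = 0, -6, 6, -8, 12, -96/5, 32, -384/7, 96, …
Change of var in L_f (x↦r) gives L₀.
L = (4·x + 4·x^2)·Dx + (1 + 4·x + 6·x^2 + 4·x^3)·Dx^2  (order 2).
h: a_k = 0, -6, 0, 4, -6, 24/5, 0, -48/7, 12, …
ICs: h(0) = 0, h′(0) = -6.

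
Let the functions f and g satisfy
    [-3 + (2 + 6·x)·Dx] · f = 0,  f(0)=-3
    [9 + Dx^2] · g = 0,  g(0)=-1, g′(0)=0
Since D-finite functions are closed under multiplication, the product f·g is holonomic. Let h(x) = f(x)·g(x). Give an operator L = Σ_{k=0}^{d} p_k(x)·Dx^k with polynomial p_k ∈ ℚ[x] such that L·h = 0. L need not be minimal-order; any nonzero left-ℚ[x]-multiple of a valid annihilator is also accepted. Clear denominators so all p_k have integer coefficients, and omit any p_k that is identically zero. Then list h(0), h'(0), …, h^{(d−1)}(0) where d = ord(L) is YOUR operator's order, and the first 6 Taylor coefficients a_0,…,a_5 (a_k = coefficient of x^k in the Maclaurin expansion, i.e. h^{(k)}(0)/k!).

L = (63 + 216·x + 324·x^2) + (-12 - 36·x)·Dx + (4 + 24·x + 36·x^2)·Dx^2  (order 2).
h: a_k = 3, 9/2, -135/8, -243/16, 2025/128, 3159/256, …
ICs: h(0) = 3, h′(0) = 9/2.

f: a_k = -3, -9/2, 27/8, -81/16, 1215/128, -5103/256, …
g: a_k = -1, 0, 9/2, 0, -27/8, 0, …
Sym-product of L_f,L_g gives L₀ (≤ ord 2).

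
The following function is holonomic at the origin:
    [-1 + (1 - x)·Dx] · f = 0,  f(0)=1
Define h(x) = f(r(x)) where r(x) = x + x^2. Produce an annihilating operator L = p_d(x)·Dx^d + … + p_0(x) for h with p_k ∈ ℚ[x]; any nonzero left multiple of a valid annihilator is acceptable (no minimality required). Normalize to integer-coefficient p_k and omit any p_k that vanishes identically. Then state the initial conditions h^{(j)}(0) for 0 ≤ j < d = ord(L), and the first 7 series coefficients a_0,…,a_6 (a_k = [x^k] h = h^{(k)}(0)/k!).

f: a_k = 1, 1, 1, 1, 1, 1, 1, …
L₀ from L_f via x↦r, Dx↦r'^{-1}Dx.
L = (1 + 2·x) + (-1 + x + x^2)·Dx  (order 1).
h: a_k = 1, 1, 2, 3, 5, 8, 13, …
ICs: h(0) = 1.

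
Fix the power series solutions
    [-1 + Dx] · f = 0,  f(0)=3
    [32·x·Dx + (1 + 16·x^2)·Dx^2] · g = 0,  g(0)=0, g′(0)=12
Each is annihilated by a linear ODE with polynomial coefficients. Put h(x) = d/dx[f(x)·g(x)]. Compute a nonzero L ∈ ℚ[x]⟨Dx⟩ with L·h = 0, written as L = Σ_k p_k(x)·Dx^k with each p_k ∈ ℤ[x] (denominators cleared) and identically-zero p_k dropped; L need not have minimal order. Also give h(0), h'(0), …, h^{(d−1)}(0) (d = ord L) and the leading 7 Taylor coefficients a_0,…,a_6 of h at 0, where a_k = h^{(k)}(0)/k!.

L = (-31 - 64·x + 1568·x^2 - 1024·x^3 + 256·x^4) + (30 + 96·x - 1600·x^2 + 1536·x^3 - 512·x^4)·Dx + (1 - 32·x + 32·x^2 - 512·x^3 + 256·x^4)·Dx^2  (order 2).
h: a_k = 36, 72, -522, -744, 17487/2, 10869, -2821209/20, …
ICs: h(0) = 36, h′(0) = 72.

f: a_k = 3, 3, 3/2, 1/2, 1/8, 1/40, 1/240, …
g: a_k = 0, 12, 0, -64, 0, 3072/5, 0, …
Product ⇒ symmetric product L₀, ord ≤ 2.
Differentiate: ansatz ord ≤ ord L₀ ⇒ L.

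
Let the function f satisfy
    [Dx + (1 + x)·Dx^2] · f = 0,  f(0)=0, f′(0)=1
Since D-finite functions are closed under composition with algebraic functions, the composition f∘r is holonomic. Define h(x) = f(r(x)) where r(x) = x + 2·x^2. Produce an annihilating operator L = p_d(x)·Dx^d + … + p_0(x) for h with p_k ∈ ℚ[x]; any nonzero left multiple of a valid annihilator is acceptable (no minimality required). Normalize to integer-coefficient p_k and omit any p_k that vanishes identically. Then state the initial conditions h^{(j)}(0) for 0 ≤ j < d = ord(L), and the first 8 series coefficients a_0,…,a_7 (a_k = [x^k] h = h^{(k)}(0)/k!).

L = (-3 + 4·x + 8·x^2)·Dx + (1 + 5·x + 6·x^2 + 8·x^3)·Dx^2  (order 2).
h: a_k = 0, 1, 3/2, -5/3, -1/4, 11/5, -3/2, -13/7, …
ICs: h(0) = 0, h′(0) = 1.

f: a_k = 0, 1, -1/2, 1/3, -1/4, 1/5, -1/6, 1/7, …
Change of var in L_f (x↦r) gives L₀.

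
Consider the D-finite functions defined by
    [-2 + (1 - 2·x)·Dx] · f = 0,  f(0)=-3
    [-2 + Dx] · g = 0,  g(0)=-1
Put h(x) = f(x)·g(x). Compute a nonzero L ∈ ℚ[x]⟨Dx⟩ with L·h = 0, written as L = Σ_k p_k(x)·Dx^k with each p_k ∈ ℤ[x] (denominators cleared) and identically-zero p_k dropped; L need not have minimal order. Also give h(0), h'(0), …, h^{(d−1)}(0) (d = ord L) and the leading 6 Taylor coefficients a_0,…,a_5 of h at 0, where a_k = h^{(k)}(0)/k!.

L = (4 - 4·x) + (-1 + 2·x)·Dx  (order 1).
h: a_k = 3, 12, 30, 64, 130, 1304/5, …
ICs: h(0) = 3.

f: a_k = -3, -6, -12, -24, -48, -96, …
g: a_k = -1, -2, -2, -4/3, -2/3, -4/15, …
Product ⇒ symmetric product L₀, ord ≤ 1.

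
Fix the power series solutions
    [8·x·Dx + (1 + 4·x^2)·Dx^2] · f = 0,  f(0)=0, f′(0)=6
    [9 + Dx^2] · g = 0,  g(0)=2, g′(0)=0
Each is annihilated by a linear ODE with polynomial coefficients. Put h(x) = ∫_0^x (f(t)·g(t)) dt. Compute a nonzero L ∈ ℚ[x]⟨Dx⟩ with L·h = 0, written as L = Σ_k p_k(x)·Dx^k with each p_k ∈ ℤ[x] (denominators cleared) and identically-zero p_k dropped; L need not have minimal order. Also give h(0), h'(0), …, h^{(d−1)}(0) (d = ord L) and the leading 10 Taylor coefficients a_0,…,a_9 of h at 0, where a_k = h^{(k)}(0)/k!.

f: a_k = 0, 6, 0, -8, 0, 96/5, 0, -384/7, 0, 512/3, …
g: a_k = 2, 0, -9, 0, 27/4, 0, -81/40, 0, 729/2240, 0, …
Sym-product of L_f,L_g gives L₀ (≤ ord 4).
h=∫₀ˣh₀: take L = L₀·Dx.
L = (2925 + 31536·x^2 + 95904·x^4 + 186624·x^6 + 186624·x^8)·Dx + (2448·x + 20160·x^3 + 62208·x^5 + 82944·x^7)·Dx^2 + (442 + 5088·x^2 + 19008·x^4 + 41472·x^6 + 41472·x^8)·Dx^3 + (272·x + 2240·x^3 + 6912·x^5 + 9216·x^7)·Dx^4 + (13 + 176·x^2 + 928·x^4 + 2304·x^6 + 2304·x^8)·Dx^5  (order 5).
h: a_k = 0, 0, 6, 0, -35/2, 0, 503/20, 0, -48813/1120, 0, …
ICs: h(0) = 0, h′(0) = 0, h′′(0) = 12, h′′′(0) = 0, h′′′′(0) = -420.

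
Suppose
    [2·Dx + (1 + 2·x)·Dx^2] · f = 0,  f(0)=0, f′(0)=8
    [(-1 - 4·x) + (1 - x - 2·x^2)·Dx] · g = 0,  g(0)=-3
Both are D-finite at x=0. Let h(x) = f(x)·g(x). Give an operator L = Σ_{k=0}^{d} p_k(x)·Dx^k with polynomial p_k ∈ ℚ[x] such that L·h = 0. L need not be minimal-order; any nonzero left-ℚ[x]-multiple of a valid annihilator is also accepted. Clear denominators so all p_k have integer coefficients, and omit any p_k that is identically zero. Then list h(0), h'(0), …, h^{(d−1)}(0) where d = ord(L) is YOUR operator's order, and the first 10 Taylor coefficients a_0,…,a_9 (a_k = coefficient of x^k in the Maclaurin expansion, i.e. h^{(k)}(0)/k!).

L = (6 + 16·x) + (14·x + 20·x^2)·Dx + (-1 - x + 4·x^2 + 4·x^3)·Dx^2  (order 2).
h: a_k = 0, -24, 0, -80, -32, -1344/5, -1024/5, -33664/35, -6912/7, -377344/105, …
ICs: h(0) = 0, h′(0) = -24.

f: a_k = 0, 8, -8, 32/3, -16, 128/5, -128/3, 512/7, -128, 2048/9, …
g: a_k = -3, -3, -9, -15, -33, -63, -129, -255, -513, -1023, …
Product ⇒ symmetric product L₀, ord ≤ 2.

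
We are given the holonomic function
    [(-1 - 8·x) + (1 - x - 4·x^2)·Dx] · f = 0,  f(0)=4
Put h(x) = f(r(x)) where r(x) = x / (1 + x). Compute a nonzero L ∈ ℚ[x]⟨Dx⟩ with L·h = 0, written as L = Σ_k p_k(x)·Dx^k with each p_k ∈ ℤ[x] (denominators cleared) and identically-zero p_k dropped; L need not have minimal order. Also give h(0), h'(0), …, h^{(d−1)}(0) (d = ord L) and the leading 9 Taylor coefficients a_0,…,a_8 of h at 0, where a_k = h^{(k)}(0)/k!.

f: a_k = 4, 4, 20, 36, 116, 260, 724, 1764, 4660, …
Substitute x→r, Dx→(1/r')Dx; clear ⇒ L₀.
L = (1 + 9·x) + (-1 - 2·x + 3·x^2 + 4·x^3)·Dx  (order 1).
h: a_k = 4, 4, 16, 0, 64, -64, 320, -576, 1856, …
ICs: h(0) = 4.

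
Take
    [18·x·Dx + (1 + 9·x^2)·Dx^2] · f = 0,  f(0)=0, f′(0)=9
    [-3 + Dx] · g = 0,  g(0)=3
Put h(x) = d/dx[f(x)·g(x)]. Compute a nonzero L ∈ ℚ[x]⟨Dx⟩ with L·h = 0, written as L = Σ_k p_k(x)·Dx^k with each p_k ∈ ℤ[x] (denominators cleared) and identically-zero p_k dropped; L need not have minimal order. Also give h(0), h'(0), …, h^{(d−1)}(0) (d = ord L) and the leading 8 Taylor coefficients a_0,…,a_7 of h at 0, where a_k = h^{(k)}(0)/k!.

f: a_k = 0, 9, 0, -27, 0, 729/5, 0, -6561/7, …
g: a_k = 3, 9, 27/2, 27/2, 81/8, 243/40, 243/80, 729/560, …
L₀ := L_f ⊗_s L_g (sym. prod.), ord ≤ 2.
Differentiate: ansatz ord ≤ ord L₀ ⇒ L.
L = (9 + 135·x - 243·x^2 + 243·x^3) + (-54·x + 108·x^2 - 162·x^3)·Dx + (-1 + 3·x - 9·x^2 + 27·x^3)·Dx^2  (order 2).
h: a_k = 27, 162, 243/2, -486, 6561/8, 24057/4, -610173/80, -741393/14, …
ICs: h(0) = 27, h′(0) = 162.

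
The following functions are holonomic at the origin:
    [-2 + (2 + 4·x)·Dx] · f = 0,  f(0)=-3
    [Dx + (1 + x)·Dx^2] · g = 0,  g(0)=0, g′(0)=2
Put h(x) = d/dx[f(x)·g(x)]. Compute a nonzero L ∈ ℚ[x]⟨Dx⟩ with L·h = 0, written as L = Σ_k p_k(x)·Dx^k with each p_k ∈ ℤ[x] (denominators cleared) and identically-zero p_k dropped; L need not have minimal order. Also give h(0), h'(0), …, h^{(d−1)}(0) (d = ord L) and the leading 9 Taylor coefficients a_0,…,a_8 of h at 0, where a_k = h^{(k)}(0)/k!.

L = (1 + 4·x + x^2) + (7 + 27·x + 30·x^2 + 8·x^3)·Dx + (2 + 11·x + 21·x^2 + 16·x^3 + 4·x^4)·Dx^2  (order 2).
h: a_k = -6, -6, 12, -20, 131/4, -1089/20, 927/10, -5658/35, 129009/448, …
ICs: h(0) = -6, h′(0) = -6.

f: a_k = -3, -3, 3/2, -3/2, 15/8, -21/8, 63/16, -99/16, 1287/128, …
g: a_k = 0, 2, -1, 2/3, -1/2, 2/5, -1/3, 2/7, -1/4, …
L₀ := L_f ⊗_s L_g (sym. prod.), ord ≤ 2.
Differentiate: ansatz ord ≤ ord L₀ ⇒ L.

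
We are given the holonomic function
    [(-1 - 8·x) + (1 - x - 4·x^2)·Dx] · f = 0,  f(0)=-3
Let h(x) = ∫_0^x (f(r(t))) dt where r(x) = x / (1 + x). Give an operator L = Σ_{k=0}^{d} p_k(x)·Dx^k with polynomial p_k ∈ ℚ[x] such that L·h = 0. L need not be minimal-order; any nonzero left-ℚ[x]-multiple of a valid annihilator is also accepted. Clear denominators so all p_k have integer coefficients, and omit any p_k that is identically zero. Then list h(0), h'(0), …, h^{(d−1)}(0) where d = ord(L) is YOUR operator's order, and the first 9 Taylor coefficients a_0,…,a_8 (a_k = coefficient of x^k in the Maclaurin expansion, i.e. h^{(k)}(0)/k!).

L = (1 + 9·x)·Dx + (-1 - 2·x + 3·x^2 + 4·x^3)·Dx^2  (order 2).
h: a_k = 0, -3, -3/2, -4, 0, -48/5, 8, -240/7, 54, …
ICs: h(0) = 0, h′(0) = -3.

f: a_k = -3, -3, -15, -27, -87, -195, -543, -1323, -3495, …
L₀ from L_f via x↦r, Dx↦r'^{-1}Dx.
Integrate: L := L₀·Dx.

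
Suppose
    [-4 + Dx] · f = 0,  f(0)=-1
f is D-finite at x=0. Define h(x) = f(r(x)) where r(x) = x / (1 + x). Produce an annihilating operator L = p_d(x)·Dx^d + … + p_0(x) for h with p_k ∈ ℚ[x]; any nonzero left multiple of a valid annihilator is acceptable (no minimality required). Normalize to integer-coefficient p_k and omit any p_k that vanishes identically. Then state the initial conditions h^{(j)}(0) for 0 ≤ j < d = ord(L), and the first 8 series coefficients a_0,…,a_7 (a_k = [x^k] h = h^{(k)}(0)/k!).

f: a_k = -1, -4, -8, -32/3, -32/3, -128/15, -256/45, -1024/315, …
f∘r: x↦r, Dx↦Dx/r' in L_f ⇒ L₀.
L = -4 + (1 + 2·x + x^2)·Dx  (order 1).
h: a_k = -1, -4, -4, 4/3, 4/3, -28/15, 44/45, 68/315, …
ICs: h(0) = -1.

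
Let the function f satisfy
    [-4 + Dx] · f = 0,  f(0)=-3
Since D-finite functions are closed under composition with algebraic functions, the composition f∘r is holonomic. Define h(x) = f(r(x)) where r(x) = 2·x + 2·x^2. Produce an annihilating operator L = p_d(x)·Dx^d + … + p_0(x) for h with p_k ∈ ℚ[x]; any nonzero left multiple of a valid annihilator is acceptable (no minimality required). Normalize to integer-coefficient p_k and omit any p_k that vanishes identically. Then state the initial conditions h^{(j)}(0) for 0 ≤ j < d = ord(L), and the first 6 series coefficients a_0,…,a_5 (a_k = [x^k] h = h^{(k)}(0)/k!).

f: a_k = -3, -12, -24, -32, -32, -128/5, …
Substitute x→r, Dx→(1/r')Dx; clear ⇒ L₀.
L = (-8 - 16·x) + Dx  (order 1).
h: a_k = -3, -24, -120, -448, -1376, -18176/5, …
ICs: h(0) = -3.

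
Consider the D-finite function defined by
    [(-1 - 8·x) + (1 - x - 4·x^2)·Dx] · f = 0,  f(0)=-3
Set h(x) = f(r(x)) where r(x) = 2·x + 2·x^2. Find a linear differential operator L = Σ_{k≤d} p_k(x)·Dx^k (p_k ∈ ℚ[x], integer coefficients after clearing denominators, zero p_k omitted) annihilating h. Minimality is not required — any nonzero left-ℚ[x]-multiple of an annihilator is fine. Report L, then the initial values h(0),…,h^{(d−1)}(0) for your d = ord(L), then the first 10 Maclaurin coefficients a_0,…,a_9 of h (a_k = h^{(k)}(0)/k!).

L = (2 + 36·x + 96·x^2 + 64·x^3) + (-1 + 2·x + 18·x^2 + 32·x^3 + 16·x^4)·Dx  (order 1).
h: a_k = -3, -6, -66, -336, -2100, -12456, -74520, -445824, -2665200, -15939168, …
ICs: h(0) = -3.

f: a_k = -3, -3, -15, -27, -87, -195, -543, -1323, -3495, -8787, …
Substitute x→r, Dx→(1/r')Dx; clear ⇒ L₀.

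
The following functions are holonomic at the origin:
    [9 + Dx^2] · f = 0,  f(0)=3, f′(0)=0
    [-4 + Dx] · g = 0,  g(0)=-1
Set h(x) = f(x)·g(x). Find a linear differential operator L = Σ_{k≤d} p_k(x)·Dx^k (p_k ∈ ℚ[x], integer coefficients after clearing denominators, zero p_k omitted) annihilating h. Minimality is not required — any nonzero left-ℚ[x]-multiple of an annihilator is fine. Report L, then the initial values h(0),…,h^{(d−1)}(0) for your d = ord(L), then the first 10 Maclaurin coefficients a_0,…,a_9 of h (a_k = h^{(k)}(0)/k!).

f: a_k = 3, 0, -27/2, 0, 81/8, 0, -243/80, 0, 2187/4480, 0, …
g: a_k = -1, -4, -8, -32/3, -32/3, -128/15, -256/45, -1024/315, -512/315, -2048/2835, …
Product ⇒ symmetric product L₀, ord ≤ 2.
L = 25 - 8·Dx + Dx^2  (order 2).
h: a_k = -3, -12, -21/2, 22, 527/8, 779/10, 11753/240, 4031/420, -164833/13440, -430441/30240, …
ICs: h(0) = -3, h′(0) = -12.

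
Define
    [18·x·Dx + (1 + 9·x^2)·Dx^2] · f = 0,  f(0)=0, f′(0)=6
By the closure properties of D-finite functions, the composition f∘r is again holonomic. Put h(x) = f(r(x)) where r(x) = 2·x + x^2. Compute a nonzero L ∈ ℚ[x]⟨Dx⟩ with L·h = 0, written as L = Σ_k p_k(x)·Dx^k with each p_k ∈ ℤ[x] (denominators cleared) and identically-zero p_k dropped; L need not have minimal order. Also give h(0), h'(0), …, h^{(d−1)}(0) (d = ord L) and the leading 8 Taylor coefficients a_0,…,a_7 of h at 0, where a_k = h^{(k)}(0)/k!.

L = (-1 + 72·x + 144·x^2 + 108·x^3 + 27·x^4)·Dx + (1 + x + 36·x^2 + 72·x^3 + 45·x^4 + 9·x^5)·Dx^2  (order 2).
h: a_k = 0, 12, 6, -144, -216, 15012/5, 7758, -505440/7, …
ICs: h(0) = 0, h′(0) = 12.

f: a_k = 0, 6, 0, -18, 0, 486/5, 0, -4374/7, …
h₀=f(r): pull back L_f along r ⇒ L₀.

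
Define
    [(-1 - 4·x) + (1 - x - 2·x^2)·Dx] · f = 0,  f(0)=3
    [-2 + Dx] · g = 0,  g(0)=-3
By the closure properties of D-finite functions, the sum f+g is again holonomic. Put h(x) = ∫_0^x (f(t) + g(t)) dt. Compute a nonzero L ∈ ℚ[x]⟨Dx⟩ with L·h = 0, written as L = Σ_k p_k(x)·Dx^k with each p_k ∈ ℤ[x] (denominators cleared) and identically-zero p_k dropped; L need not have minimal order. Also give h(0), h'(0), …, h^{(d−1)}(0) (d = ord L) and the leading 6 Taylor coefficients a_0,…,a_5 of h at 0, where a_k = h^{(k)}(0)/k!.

L = (-8 - 12·x - 72·x^2 - 32·x^3)·Dx + (2 + 20·x + 36·x^2 - 16·x^3 - 16·x^4)·Dx^2 + (1 - 7·x + 16·x^3 + 8·x^4)·Dx^3  (order 3).
h: a_k = 0, 0, -3/2, 1, 11/4, 31/5, …
ICs: h(0) = 0, h′(0) = 0, h′′(0) = -3.

f: a_k = 3, 3, 9, 15, 33, 63, …
g: a_k = -3, -6, -6, -4, -2, -4/5, …
Sum ⇒ L₀ = lclm(L_f,L_g) in ℚ(x)⟨Dx⟩.
∫: right-multiply L₀ by Dx.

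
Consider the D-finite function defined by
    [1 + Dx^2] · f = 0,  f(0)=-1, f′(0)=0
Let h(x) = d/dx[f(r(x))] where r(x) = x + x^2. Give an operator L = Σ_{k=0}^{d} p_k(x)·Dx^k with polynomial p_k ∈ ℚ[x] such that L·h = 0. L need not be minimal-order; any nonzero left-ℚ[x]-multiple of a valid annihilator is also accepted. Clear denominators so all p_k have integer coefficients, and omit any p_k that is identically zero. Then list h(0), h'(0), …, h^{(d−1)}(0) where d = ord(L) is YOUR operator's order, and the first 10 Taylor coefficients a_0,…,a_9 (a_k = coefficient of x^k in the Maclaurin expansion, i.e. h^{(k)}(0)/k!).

L = (13 + 8·x + 24·x^2 + 32·x^3 + 16·x^4) + (-6 - 12·x)·Dx + (1 + 4·x + 4·x^2)·Dx^2  (order 2).
h: a_k = 0, 1, 3, 11/6, -5/6, -179/120, -133/120, -841/5040, 139/560, 73081/362880, …
ICs: h(0) = 0, h′(0) = 1.

f: a_k = -1, 0, 1/2, 0, -1/24, 0, 1/720, 0, -1/40320, 0, …
L₀ from L_f via x↦r, Dx↦r'^{-1}Dx.
Differentiate: ansatz ord ≤ ord L₀ ⇒ L.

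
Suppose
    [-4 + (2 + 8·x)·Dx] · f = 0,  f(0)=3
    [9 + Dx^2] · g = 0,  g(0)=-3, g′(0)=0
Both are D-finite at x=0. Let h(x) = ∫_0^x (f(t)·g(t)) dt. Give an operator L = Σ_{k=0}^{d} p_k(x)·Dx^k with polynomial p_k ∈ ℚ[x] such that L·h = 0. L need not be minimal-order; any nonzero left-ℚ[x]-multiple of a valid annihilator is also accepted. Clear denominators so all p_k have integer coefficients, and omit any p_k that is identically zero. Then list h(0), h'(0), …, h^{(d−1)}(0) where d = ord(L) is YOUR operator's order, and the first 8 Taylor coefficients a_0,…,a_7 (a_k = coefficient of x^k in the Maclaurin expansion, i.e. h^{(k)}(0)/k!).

f: a_k = 3, 6, -6, 12, -30, 84, -252, 792, …
g: a_k = -3, 0, 27/2, 0, -81/8, 0, 243/80, 0, …
f·g: L₀ = L_f ⊗_s L_g, ord ≤ 1·2.
∫: right-multiply L₀ by Dx.
L = (21 + 72·x + 144·x^2)·Dx + (-4 - 16·x)·Dx^2 + (1 + 8·x + 16·x^2)·Dx^3  (order 3).
h: a_k = 0, -9, -9, 39/2, 45/4, -171/40, -201/8, 33669/560, …
ICs: h(0) = 0, h′(0) = -9, h′′(0) = -18.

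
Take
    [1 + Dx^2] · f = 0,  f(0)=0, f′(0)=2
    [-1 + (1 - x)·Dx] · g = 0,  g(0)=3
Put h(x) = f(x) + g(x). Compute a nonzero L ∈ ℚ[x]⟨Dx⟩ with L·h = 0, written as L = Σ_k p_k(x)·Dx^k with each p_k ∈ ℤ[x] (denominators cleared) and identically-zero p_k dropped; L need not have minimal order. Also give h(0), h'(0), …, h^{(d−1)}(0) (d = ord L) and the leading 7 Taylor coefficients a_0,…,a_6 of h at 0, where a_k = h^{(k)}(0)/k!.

f: a_k = 0, 2, 0, -1/3, 0, 1/60, 0, …
g: a_k = 3, 3, 3, 3, 3, 3, 3, …
L₀ := lclm(L_f,L_g); ord L₀ ≤ 2+1.
L = (-7 + 2·x - x^2) + (3 - 5·x + 3·x^2 - x^3)·Dx + (-7 + 2·x - x^2)·Dx^2 + (3 - 5·x + 3·x^2 - x^3)·Dx^3  (order 3).
h: a_k = 3, 5, 3, 8/3, 3, 181/60, 3, …
ICs: h(0) = 3, h′(0) = 5, h′′(0) = 6.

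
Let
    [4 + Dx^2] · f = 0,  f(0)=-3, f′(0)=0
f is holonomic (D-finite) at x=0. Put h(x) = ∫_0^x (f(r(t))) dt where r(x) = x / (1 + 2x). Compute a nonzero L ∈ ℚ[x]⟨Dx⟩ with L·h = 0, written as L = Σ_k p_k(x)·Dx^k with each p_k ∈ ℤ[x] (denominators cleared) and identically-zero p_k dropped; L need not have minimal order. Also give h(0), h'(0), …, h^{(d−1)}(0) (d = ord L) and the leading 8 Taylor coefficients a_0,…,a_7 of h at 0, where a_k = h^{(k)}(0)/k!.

L = 4·Dx + (4 + 24·x + 48·x^2 + 32·x^3)·Dx^2 + (1 + 8·x + 24·x^2 + 32·x^3 + 16·x^4)·Dx^3  (order 3).
h: a_k = 0, -3, 0, 2, -6, 14, -88/3, 6004/105, …
ICs: h(0) = 0, h′(0) = -3, h′′(0) = 0.

f: a_k = -3, 0, 6, 0, -2, 0, 4/15, 0, …
Substitute x→r, Dx→(1/r')Dx; clear ⇒ L₀.
h=∫₀ˣh₀: take L = L₀·Dx.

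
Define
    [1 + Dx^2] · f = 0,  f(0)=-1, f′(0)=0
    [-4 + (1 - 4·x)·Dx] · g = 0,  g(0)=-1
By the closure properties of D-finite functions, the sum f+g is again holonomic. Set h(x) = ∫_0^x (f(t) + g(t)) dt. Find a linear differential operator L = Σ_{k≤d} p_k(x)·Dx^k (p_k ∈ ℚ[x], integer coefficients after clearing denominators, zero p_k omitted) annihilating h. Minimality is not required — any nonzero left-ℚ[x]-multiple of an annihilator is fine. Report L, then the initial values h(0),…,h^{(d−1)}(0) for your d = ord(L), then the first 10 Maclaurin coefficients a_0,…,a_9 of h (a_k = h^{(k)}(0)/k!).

L = (-388 + 32·x - 64·x^2)·Dx + (33 - 140·x + 48·x^2 - 64·x^3)·Dx^2 + (-388 + 32·x - 64·x^2)·Dx^3 + (33 - 140·x + 48·x^2 - 64·x^3)·Dx^4  (order 4).
h: a_k = 0, -2, -2, -31/6, -16, -1229/24, -512/3, -2949119/5040, -2048, -2642411521/362880, …
ICs: h(0) = 0, h′(0) = -2, h′′(0) = -4, h′′′(0) = -31.

f: a_k = -1, 0, 1/2, 0, -1/24, 0, 1/720, 0, -1/40320, 0, …
g: a_k = -1, -4, -16, -64, -256, -1024, -4096, -16384, -65536, -262144, …
f+g: L₀ = lclm(L_f,L_g), ord ≤ 2+1.
∫: right-multiply L₀ by Dx.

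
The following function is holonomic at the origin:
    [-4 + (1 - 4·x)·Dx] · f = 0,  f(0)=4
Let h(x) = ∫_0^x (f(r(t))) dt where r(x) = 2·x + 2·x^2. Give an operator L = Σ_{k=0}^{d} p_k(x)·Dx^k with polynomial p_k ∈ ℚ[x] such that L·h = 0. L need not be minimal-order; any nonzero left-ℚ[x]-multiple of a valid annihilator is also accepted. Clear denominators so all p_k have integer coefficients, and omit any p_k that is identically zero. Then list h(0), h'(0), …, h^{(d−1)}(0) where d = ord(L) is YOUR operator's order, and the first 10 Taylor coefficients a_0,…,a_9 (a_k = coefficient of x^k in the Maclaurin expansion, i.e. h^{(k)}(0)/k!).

L = (8 + 16·x)·Dx + (-1 + 8·x + 8·x^2)·Dx^2  (order 2).
h: a_k = 0, 4, 16, 96, 640, 22784/5, 33792, 1804288/7, 2007040, 15876096, …
ICs: h(0) = 0, h′(0) = 4.

f: a_k = 4, 16, 64, 256, 1024, 4096, 16384, 65536, 262144, 1048576, …
h₀=f(r): pull back L_f along r ⇒ L₀.
Integrate: L := L₀·Dx.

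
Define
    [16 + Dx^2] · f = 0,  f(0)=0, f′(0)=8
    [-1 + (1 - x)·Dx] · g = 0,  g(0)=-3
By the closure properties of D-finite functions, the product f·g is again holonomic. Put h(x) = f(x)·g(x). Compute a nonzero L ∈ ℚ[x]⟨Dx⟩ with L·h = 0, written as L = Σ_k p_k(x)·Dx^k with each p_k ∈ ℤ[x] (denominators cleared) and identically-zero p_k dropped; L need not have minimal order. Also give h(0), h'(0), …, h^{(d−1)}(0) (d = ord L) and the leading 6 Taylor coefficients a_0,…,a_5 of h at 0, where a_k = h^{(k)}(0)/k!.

f: a_k = 0, 8, 0, -64/3, 0, 256/15, …
g: a_k = -3, -3, -3, -3, -3, -3, …
f·g: L₀ = L_f ⊗_s L_g, ord ≤ 2·1.
L = (-16 + 16·x) + 2·Dx + (-1 + x)·Dx^2  (order 2).
h: a_k = 0, -24, -24, 40, 40, -56/5, …
ICs: h(0) = 0, h′(0) = -24.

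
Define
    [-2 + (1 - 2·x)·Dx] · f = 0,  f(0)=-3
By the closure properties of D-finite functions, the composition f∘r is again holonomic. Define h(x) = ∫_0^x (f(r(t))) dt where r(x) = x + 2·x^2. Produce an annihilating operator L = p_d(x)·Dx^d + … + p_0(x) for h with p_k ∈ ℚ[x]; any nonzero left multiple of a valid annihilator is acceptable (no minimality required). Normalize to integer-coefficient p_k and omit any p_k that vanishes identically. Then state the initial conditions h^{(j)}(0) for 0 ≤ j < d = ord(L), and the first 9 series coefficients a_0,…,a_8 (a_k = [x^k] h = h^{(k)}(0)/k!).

f: a_k = -3, -6, -12, -24, -48, -96, -192, -384, -768, …
L₀ from L_f via x↦r, Dx↦r'^{-1}Dx.
∫: right-multiply L₀ by Dx.
L = (2 + 8·x)·Dx + (-1 + 2·x + 4·x^2)·Dx^2  (order 2).
h: a_k = 0, -3, -3, -8, -18, -48, -128, -2496/7, -1008, …
ICs: h(0) = 0, h′(0) = -3.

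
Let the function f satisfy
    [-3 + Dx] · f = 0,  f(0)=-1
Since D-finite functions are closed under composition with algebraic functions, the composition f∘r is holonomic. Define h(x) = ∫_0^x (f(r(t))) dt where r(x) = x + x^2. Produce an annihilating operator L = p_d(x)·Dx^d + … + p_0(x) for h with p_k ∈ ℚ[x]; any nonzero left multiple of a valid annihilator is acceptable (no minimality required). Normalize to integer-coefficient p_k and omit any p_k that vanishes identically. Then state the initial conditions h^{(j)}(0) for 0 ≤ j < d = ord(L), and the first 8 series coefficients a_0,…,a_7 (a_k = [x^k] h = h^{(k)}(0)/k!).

f: a_k = -1, -3, -9/2, -9/2, -27/8, -81/40, -81/80, -243/560, …
Change of var in L_f (x↦r) gives L₀.
Integrate: L := L₀·Dx.
L = (-3 - 6·x)·Dx + Dx^2  (order 2).
h: a_k = 0, -1, -3/2, -5/2, -27/8, -171/40, -387/80, -2871/560, …
ICs: h(0) = 0, h′(0) = -1.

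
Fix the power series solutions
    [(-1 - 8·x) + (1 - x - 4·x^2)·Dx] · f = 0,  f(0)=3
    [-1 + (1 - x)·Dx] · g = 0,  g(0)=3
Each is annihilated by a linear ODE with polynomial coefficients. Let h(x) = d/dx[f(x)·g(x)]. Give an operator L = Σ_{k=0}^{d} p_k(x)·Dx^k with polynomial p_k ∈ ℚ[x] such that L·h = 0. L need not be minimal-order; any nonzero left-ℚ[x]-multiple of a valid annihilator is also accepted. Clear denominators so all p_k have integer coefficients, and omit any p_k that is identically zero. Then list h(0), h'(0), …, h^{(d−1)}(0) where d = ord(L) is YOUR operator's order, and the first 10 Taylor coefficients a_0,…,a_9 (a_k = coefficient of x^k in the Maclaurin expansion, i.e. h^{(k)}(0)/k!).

f: a_k = 3, 3, 15, 27, 87, 195, 543, 1323, 3495, 8787, …
g: a_k = 3, 3, 3, 3, 3, 3, 3, 3, 3, 3, …
Sym-product of L_f,L_g gives L₀ (≤ ord 1).
Differentiate: ansatz ord ≤ ord L₀ ⇒ L.
L = (7 + 6·x + 3·x^2 - 96·x^3 + 96·x^4) + (-1 - x + 15·x^2 - 7·x^3 - 30·x^4 + 24·x^5)·Dx  (order 1).
h: a_k = 18, 126, 432, 1620, 4950, 15714, 46116, 136584, 390906, 1117350, …
ICs: h(0) = 18.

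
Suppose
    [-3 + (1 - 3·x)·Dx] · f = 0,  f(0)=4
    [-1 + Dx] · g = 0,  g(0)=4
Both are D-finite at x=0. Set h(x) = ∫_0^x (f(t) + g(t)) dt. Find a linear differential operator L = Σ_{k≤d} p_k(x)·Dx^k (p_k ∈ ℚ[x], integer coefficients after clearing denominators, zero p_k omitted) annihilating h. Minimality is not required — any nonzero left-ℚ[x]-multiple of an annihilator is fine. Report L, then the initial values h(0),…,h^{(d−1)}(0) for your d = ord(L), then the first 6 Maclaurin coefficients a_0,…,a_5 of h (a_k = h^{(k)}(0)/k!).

f: a_k = 4, 12, 36, 108, 324, 972, …
g: a_k = 4, 4, 2, 2/3, 1/6, 1/30, …
f+g: L₀ = lclm(L_f,L_g), ord ≤ 1+1.
∫: right-multiply L₀ by Dx.
L = (-15 - 9·x)·Dx + (17 + 6·x - 9·x^2)·Dx^2 + (-2 + 3·x + 9·x^2)·Dx^3  (order 3).
h: a_k = 0, 8, 8, 38/3, 163/6, 389/6, …
ICs: h(0) = 0, h′(0) = 8, h′′(0) = 16.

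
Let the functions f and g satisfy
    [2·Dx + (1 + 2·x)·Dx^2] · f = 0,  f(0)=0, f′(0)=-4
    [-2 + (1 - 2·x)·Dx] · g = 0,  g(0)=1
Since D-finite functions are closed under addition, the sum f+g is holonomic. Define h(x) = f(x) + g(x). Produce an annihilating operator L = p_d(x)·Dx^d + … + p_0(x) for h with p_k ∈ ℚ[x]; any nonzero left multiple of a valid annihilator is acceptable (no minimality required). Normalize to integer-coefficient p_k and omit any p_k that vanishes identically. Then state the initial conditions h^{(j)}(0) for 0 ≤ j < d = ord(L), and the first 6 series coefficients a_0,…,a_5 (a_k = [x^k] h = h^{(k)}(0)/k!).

f: a_k = 0, -4, 4, -16/3, 8, -64/5, …
g: a_k = 1, 2, 4, 8, 16, 32, …
h₀=f+g: left-lcm gives L₀, ord ≤ 3.
L = (-40 - 16·x)·Dx + (-8 - 64·x - 32·x^2)·Dx^2 + (3 + 2·x - 12·x^2 - 8·x^3)·Dx^3  (order 3).
h: a_k = 1, -2, 8, 8/3, 24, 96/5, …
ICs: h(0) = 1, h′(0) = -2, h′′(0) = 16.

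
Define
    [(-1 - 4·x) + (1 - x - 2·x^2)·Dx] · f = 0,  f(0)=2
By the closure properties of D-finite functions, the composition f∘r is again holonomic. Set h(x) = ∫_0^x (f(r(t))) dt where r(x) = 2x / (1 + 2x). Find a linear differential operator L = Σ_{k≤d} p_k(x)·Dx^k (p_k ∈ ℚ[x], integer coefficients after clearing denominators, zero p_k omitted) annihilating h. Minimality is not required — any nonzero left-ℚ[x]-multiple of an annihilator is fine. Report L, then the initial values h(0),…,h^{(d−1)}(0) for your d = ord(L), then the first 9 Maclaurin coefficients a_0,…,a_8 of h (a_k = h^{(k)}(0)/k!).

L = (2 + 20·x)·Dx + (-1 - 4·x + 4·x^2 + 16·x^3)·Dx^2  (order 2).
h: a_k = 0, 2, 2, 16/3, 0, 128/5, -128/3, 1536/7, -640, …
ICs: h(0) = 0, h′(0) = 2.

f: a_k = 2, 2, 6, 10, 22, 42, 86, 170, 342, …
h₀=f(r): pull back L_f along r ⇒ L₀.
Integrate: L := L₀·Dx.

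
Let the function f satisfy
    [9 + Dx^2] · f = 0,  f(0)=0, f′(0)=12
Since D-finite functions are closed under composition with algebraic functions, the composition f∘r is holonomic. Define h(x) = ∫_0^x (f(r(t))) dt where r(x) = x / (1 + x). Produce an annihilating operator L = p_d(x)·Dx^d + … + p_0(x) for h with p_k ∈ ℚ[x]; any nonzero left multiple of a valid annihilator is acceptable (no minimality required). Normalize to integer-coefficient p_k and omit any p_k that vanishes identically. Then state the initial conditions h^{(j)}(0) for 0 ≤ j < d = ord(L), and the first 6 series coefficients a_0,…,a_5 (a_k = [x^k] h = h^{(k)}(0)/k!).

f: a_k = 0, 12, 0, -18, 0, 81/10, …
h₀=f(r): pull back L_f along r ⇒ L₀.
Integrate: L := L₀·Dx.
L = 9·Dx + (2 + 6·x + 6·x^2 + 2·x^3)·Dx^2 + (1 + 4·x + 6·x^2 + 4·x^3 + x^4)·Dx^3  (order 3).
h: a_k = 0, 0, 6, -4, -3/2, 42/5, …
ICs: h(0) = 0, h′(0) = 0, h′′(0) = 12.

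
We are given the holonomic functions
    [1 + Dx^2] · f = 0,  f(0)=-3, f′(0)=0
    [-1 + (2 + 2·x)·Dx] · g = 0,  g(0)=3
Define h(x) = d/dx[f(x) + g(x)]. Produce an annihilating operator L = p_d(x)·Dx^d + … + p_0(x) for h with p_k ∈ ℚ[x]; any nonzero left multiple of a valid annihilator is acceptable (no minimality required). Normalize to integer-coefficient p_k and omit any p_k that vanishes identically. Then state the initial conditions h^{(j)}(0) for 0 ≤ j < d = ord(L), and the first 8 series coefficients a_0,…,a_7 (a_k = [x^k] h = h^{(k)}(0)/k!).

f: a_k = -3, 0, 3/2, 0, -1/8, 0, 1/240, 0, …
g: a_k = 3, 3/2, -3/8, 3/16, -15/128, 21/256, -63/1024, 99/2048, …
f+g: L₀ = lclm(L_f,L_g), ord ≤ 2+1.
Derive L from L₀ (diff closure).
L = (-19 - 8·x - 4·x^2) + (-14 - 30·x - 24·x^2 - 8·x^3)·Dx + (-19 - 8·x - 4·x^2)·Dx^2 + (-14 - 30·x - 24·x^2 - 8·x^3)·Dx^3  (order 3).
h: a_k = 3/2, 9/4, 9/16, -31/32, 105/256, -881/2560, 693/2048, -135391/430080, …
ICs: h(0) = 3/2, h′(0) = 9/4, h′′(0) = 9/8.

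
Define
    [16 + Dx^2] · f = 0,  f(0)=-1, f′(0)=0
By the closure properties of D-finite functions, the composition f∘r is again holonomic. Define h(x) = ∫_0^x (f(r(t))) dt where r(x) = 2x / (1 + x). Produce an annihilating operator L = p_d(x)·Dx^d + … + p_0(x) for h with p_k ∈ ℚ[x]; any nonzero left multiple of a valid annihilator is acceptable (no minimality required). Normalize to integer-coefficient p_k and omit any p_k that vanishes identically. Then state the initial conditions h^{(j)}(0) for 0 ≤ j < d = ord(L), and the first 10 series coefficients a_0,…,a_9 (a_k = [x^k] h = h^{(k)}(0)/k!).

L = 64·Dx + (2 + 6·x + 6·x^2 + 2·x^3)·Dx^2 + (1 + 4·x + 6·x^2 + 4·x^3 + x^4)·Dx^3  (order 3).
h: a_k = 0, -1, 0, 32/3, -16, -224/15, 832/9, -53216/315, 648/5, 466336/2835, …
ICs: h(0) = 0, h′(0) = -1, h′′(0) = 0.

f: a_k = -1, 0, 8, 0, -32/3, 0, 256/45, 0, -512/315, 0, …
Substitute x→r, Dx→(1/r')Dx; clear ⇒ L₀.
∫: right-multiply L₀ by Dx.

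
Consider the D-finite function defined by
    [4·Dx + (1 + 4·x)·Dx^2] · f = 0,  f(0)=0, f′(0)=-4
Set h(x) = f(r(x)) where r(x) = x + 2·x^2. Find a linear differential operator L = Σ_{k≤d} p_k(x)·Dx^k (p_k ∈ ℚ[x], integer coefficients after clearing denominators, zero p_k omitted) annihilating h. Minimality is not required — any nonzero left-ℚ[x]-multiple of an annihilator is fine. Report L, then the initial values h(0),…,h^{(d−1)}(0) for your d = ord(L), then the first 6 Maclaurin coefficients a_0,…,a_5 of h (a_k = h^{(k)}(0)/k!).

f: a_k = 0, -4, 8, -64/3, 64, -1024/5, …
Change of var in L_f (x↦r) gives L₀.
L = (16·x + 32·x^2)·Dx + (1 + 8·x + 24·x^2 + 32·x^3)·Dx^2  (order 2).
h: a_k = 0, -4, 0, 32/3, -32, 256/5, …
ICs: h(0) = 0, h′(0) = -4.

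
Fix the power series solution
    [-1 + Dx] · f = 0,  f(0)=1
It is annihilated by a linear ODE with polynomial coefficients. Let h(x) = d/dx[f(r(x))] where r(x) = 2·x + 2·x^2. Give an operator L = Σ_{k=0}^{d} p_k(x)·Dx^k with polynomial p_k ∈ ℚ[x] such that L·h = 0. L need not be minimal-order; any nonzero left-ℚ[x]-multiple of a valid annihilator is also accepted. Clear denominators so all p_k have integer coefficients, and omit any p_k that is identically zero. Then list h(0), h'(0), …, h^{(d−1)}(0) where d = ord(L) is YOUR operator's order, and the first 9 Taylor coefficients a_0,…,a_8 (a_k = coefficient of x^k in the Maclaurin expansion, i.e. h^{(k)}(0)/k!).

f: a_k = 1, 1, 1/2, 1/6, 1/24, 1/120, 1/720, 1/5040, 1/40320, …
Substitute x→r, Dx→(1/r')Dx; clear ⇒ L₀.
Differentiate: ansatz ord ≤ ord L₀ ⇒ L.
L = (4 + 8·x + 8·x^2) + (-1 - 2·x)·Dx  (order 1).
h: a_k = 2, 8, 16, 80/3, 104/3, 608/15, 1856/45, 12224/315, 2096/63, …
ICs: h(0) = 2.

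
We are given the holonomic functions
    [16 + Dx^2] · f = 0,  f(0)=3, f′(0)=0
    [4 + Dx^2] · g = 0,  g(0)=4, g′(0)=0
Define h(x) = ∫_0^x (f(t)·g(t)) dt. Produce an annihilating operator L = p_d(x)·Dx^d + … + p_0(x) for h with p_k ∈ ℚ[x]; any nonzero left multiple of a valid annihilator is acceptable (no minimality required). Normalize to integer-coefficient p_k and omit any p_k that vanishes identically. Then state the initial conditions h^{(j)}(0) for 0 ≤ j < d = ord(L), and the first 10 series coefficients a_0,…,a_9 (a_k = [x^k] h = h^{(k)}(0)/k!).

f: a_k = 3, 0, -24, 0, 32, 0, -256/15, 0, 512/105, 0, …
g: a_k = 4, 0, -8, 0, 8/3, 0, -16/45, 0, 8/315, 0, …
Product ⇒ symmetric product L₀, ord ≤ 4.
Integrate: L := L₀·Dx.
L = 144·Dx + 40·Dx^3 + Dx^5  (order 5).
h: a_k = 0, 12, 0, -40, 0, 328/5, 0, -1168/21, 0, 26248/945, …
ICs: h(0) = 0, h′(0) = 12, h′′(0) = 0, h′′′(0) = -240, h′′′′(0) = 0.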